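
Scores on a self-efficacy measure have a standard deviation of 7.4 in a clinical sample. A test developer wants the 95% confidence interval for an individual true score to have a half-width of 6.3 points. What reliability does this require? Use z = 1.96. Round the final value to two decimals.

0.81

Required SEM = 6.3 / 1.96 ≈ 3.2143
r = 1 − (3.2143/7.4)² ≈ 1 − 0.1887 ≈ 0.8113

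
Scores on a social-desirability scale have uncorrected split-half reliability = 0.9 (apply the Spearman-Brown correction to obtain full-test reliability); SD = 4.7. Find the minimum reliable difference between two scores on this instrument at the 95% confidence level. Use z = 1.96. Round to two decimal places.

2.99

r_full = 2·0.9 / (1 + 0.9) ≈ 0.947
The standard error of measurement is 4.700·√(1 − 0.947) ≈ 4.700·0.229 ≈ 1.078.
SE_diff = SEM · √2 ≈ 1.078 · 1.414 ≈ 1.525
Minimum reliable difference = 1.96 · SE_diff ≈ 1.96 · 1.525 ≈ 2.989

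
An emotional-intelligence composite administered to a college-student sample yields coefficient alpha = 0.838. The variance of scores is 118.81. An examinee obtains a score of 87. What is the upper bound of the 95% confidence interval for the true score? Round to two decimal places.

95.60

SD = √118.81 ≈ 10.900
SEM = 10.900·√(1 − 0.838) ≈ 4.387
Margin = 1.96 · 4.387 ≈ 8.599
Upper bound: 87 + 8.599 = 95.599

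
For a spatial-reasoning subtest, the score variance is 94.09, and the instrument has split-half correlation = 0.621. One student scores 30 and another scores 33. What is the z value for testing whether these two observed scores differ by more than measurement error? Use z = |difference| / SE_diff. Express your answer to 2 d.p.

0.45

σ = 94.09^(1/2) = 9.7000
Spearman-Brown: r = 2(0.621) / (1 + 0.621) = 1.2420 / 1.6210 ≈ 0.7662
SEM = 9.7000 * √(1 − 0.7662) = 9.7000 * √0.2338 ≈ 9.7000 * 0.4835 ≈ 4.6903
Standard error of the difference = 4.6903·√2 ≈ 6.6331
z = |30 − 33| / 6.6331 = 3 / 6.6331 ≈ 0.4523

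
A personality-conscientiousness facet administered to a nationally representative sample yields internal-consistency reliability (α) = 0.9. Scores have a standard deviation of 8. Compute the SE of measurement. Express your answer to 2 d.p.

2.53

SEM = 8.0000·√(1 − 0.9000) ≈ 2.5298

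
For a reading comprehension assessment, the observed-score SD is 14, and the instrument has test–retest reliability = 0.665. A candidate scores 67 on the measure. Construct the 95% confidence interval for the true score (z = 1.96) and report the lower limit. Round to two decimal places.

SEM = 14.00000 * √(1 − 0.66500) = 14.00000 * √0.33500 ≃ 14.00000 * 0.57879 ≃ 8.10309
Margin = 1.96 * 8.10309 ≃ 15.88205
Lower bound: 67 − 15.88205 = 51.11795

51.12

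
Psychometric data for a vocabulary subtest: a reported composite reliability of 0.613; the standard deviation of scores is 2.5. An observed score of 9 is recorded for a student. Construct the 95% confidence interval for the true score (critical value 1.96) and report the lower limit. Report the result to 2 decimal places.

SEM = 2.50000*√(1 − 0.61300) ≈ 1.55523
Margin = 1.96 * 1.55523 ≈ 3.04826
Lower limit = 9 − 3.04826 ≈ 5.95174

5.95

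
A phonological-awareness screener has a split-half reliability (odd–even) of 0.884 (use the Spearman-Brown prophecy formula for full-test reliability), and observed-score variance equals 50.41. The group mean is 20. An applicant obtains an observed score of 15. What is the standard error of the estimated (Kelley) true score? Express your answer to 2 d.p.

σ = 50.41^(1/2) = 7.100
r_full = 2·0.884 / (1 + 0.884) ≃ 0.938
SE_est = 7.100·√[r(1 − r)] ≃ 1.707

1.71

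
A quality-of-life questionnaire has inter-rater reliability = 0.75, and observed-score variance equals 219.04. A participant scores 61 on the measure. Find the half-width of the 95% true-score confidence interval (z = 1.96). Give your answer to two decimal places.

σ = 219.04^(1/2) = 14.800
SEM = 14.800·√(1 − 0.750) ≃ 7.400
Margin = 1.96 · 7.400 ≃ 14.504

14.50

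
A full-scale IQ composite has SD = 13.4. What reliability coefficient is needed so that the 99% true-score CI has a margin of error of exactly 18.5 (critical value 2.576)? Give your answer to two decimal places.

0.71

SEM needed = half-width / z = 18.5/2.576 ≈ 7.182
r = 1 − (SEM / SD)² = 1 − (7.182 / 13.4)² ≈ 1 − 0.287 ≈ 0.713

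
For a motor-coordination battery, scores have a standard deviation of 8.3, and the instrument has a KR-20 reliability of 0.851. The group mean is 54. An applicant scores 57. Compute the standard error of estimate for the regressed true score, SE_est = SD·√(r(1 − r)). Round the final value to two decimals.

2.96

SE_est = 8.3000·√[r(1 − r)] ≈ 2.9555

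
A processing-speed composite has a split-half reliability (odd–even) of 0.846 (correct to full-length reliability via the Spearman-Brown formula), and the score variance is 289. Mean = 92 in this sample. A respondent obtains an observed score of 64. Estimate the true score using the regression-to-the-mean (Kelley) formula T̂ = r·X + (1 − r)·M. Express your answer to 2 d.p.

66.34

r_full = 2·0.846 / (1 + 0.846) ≈ 0.917
T̂ = 0.917(64) + 0.083(92) ≈ 66.336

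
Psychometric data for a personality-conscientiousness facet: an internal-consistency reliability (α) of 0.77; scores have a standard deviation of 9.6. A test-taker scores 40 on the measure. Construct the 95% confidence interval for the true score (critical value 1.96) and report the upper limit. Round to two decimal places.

49.02

SEM = 9.600·√(1 − 0.770) ≈ 4.604
1.96 · SEM ≈ 9.024
Upper limit = 40 + 9.024 ≈ 49.024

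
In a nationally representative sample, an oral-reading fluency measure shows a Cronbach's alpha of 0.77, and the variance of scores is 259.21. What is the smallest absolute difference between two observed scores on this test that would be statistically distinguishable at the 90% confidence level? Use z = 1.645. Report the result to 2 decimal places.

SD = √259.21 ≈ 16.1000
The standard error of measurement is 16.1000*√(1 − 0.7700) ≈ 16.1000*0.4796 ≈ 7.7213.
SE_diff = SEM * √2 ≈ 7.7213 * 1.4142 ≈ 10.9196
Smallest detectable difference = 1.645*10.9196 ≈ 17.9627

17.96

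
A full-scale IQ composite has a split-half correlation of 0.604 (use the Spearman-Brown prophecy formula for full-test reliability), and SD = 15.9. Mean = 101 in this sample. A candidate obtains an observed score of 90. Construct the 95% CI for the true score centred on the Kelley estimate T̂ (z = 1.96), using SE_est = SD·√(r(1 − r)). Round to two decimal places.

r_full = 2·0.604 / (1 + 0.604) ≈ 0.7531
Estimated true score = 0.7531·90 + (1 − 0.7531)·101 ≈ 92.7157
SE_est = SD · √(r(1 − r)) = 15.9000 · √0.1859 ≈ 15.9000 · 0.4312 ≈ 6.8560
95% CI: 92.7157 ± 13.4379 ≈ (79.2779, 106.1536)

[79.28, 106.15]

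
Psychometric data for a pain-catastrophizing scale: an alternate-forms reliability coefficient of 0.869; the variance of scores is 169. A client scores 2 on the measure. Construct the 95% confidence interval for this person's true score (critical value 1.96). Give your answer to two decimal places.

SD = √169 = 13.000
SEM = 13.000×√(1 − 0.869) ≈ 4.705
Half-width = 1.96×4.705 ≈ 9.222
CI = 2 ± 9.222 → [-7.222, 11.222]

[-7.22, 11.22]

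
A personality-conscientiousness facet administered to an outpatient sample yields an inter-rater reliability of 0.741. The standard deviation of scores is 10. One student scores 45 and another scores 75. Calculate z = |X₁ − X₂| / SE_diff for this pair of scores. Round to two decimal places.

The standard error of measurement is 10.000×√(1 − 0.741) ≈ 10.000×0.509 ≈ 5.089.
Standard error of the difference = 5.089·√2 ≈ 7.197
z = |45 − 75| / 7.197 = 30 / 7.197 ≈ 4.168

4.17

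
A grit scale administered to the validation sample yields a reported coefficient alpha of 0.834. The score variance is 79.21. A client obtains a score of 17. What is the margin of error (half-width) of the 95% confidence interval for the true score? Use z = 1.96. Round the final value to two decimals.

SD = √79.21 = 8.900
The standard error of measurement is 8.900*√(1 − 0.834) ≃ 8.900*0.407 ≃ 3.626.
Margin = 1.96 * 3.626 ≃ 7.107

7.11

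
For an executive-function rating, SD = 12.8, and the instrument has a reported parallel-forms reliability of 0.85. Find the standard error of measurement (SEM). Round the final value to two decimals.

SEM = 12.8000 · √(1 − 0.8500) = 12.8000 · √0.1500 ≈ 12.8000 · 0.3873 ≈ 4.9574

4.96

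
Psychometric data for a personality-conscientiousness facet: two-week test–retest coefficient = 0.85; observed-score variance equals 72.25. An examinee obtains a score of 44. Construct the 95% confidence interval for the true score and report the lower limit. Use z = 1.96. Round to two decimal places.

37.55

σ = 72.25^(1/2) = 8.5000
SEM = 8.5000 * √(1 − 0.8500) = 8.5000 * √0.1500 ≈ 8.5000 * 0.3873 ≈ 3.2920
1.96 * SEM ≈ 6.4524
Lower limit = 44 − 6.4524 ≈ 37.5476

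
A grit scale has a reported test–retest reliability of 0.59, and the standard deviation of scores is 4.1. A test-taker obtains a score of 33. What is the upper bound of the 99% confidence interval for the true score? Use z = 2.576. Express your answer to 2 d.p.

SEM = 4.1000 × √(1 − 0.5900) = 4.1000 × √0.4100 ≈ 4.1000 × 0.6403 ≈ 2.6253
Half-width = 2.576×2.6253 ≈ 6.7627
Upper bound: 33 + 6.7627 = 39.7627

39.76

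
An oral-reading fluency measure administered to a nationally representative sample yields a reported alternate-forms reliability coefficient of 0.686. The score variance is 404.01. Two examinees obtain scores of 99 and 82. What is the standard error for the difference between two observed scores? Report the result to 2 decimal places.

SD = √404.01 ≈ 20.100
SEM = 20.100·√(1 − 0.686) ≈ 11.263
SE_diff = √2 · SEM ≈ 15.929

15.93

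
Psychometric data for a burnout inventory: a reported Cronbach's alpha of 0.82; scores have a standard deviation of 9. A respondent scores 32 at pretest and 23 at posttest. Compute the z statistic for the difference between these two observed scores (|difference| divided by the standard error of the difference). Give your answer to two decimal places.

The standard error of measurement is 9.000·√(1 − 0.820) ≈ 9.000·0.424 ≈ 3.818.
Standard error of the difference = 3.818·√2 ≈ 5.400
z = |32 − 23| / 5.400 = 9 / 5.400 ≈ 1.667

1.67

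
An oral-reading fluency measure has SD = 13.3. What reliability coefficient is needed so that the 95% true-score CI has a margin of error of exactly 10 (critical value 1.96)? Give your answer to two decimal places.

SEM needed = half-width / z = 10/1.96 ≈ 5.102
r = 1 − (SEM / SD)² = 1 − (5.102 / 13.3)² ≈ 1 − 0.147 ≈ 0.853

0.85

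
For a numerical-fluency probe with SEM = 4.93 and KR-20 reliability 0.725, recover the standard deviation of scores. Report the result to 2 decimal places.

SD = SEM / √(1 − r) = 4.93 / √0.2750 ≃ 4.93 / 0.5244 ≃ 9.4011

9.40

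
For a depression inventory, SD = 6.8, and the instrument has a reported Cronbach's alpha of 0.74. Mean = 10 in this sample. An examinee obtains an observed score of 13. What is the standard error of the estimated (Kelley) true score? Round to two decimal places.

SE_est = 6.800×√(0.740×0.260) ≈ 2.983

2.98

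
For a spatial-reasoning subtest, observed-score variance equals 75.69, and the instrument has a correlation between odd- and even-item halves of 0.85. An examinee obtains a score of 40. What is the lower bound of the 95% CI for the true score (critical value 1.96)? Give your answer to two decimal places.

35.14

SD = √75.69 ≈ 8.7000
Spearman-Brown: r = 2(0.85) / (1 + 0.85) = 1.7000 / 1.8500 ≈ 0.9189
SEM = 8.7000 × √(1 − 0.9189) = 8.7000 × √0.0811 ≈ 8.7000 × 0.2847 ≈ 2.4773
Half-width = 1.96×2.4773 ≈ 4.8555
Lower limit = 40 − 4.8555 ≈ 35.1445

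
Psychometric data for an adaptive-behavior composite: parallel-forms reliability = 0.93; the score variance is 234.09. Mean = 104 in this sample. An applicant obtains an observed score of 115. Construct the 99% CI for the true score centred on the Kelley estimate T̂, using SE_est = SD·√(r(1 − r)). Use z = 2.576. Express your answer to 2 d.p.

[104.17, 124.29]

SD = √234.09 = 15.30000
Estimated true score = 0.93000·115 + (1 − 0.93000)·104 ≃ 114.23000
SE_est = SD · √(r(1 − r)) = 15.30000 · √0.06510 ≃ 15.30000 · 0.25515 ≃ 3.90375
CI = 114.23000 ± 2.576 · 3.90375 → [104.17394, 124.28606]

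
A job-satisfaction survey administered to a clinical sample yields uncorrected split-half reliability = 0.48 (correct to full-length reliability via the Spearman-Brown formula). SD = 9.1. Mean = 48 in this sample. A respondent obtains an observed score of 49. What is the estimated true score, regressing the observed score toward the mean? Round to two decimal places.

Full-length reliability (Spearman-Brown) = 2(0.48)/(1+0.48) ≃ 0.6486
Estimated true score = 0.6486·49 + (1 − 0.6486)·48 ≃ 48.6486

48.65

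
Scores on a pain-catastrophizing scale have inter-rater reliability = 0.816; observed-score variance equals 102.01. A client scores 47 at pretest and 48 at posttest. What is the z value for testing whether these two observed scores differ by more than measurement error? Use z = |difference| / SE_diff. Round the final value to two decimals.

0.16

SD = √102.01 ≈ 10.100
The standard error of measurement is 10.100*√(1 − 0.816) ≈ 10.100*0.429 ≈ 4.332.
SE_diff = SEM * √2 ≈ 4.332 * 1.414 ≈ 6.127
z = 1 / 6.127 ≈ 0.163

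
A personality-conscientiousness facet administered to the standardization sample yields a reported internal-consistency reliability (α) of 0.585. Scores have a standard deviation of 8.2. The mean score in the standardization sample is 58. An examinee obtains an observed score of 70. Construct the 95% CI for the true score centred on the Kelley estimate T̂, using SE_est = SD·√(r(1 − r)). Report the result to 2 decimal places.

[57.10, 72.94]

Estimated true score = 0.585·70 + (1 − 0.585)·58 ≈ 65.020
SE_est = SD · √(r(1 − r)) = 8.200 · √0.243 ≈ 8.200 · 0.493 ≈ 4.040
CI = 65.020 ± 1.96 · 4.040 → [57.101, 72.939]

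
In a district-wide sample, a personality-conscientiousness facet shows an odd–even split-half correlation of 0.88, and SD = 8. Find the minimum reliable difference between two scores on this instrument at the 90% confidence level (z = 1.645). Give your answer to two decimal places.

r_full = 2·0.88 / (1 + 0.88) ≈ 0.936
SEM = 8.000*√(1 − 0.936) ≈ 2.021
SE_diff = SEM * √2 ≈ 2.021 * 1.414 ≈ 2.858
Smallest detectable difference = 1.645*2.858 ≈ 4.702

4.70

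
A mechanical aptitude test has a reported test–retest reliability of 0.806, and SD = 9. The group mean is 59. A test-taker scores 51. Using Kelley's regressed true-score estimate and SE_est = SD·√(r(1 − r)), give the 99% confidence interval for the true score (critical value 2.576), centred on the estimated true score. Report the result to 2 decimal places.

[43.38, 61.72]

Estimated true score = 0.8060·51 + (1 − 0.8060)·59 ≈ 52.5520
SE_est = 9.0000·√[r(1 − r)] ≈ 3.5589
CI = 52.5520 ± 2.576 · 3.5589 → [43.3844, 61.7196]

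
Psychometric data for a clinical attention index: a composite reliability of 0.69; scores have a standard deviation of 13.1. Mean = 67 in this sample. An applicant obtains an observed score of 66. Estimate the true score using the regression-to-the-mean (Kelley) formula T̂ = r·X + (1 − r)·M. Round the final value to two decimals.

66.31

Estimated true score = 0.69000×66 + (1 − 0.69000)×67 ≈ 66.31000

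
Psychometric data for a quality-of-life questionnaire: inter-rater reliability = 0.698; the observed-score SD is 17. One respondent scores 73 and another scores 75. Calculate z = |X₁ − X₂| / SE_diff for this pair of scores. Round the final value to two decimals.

SEM = 17.0000 * √(1 − 0.6980) = 17.0000 * √0.3020 ≈ 17.0000 * 0.5495 ≈ 9.3423
SE_diff = √2 * SEM ≈ 13.2120
z = 2 / 13.2120 ≈ 0.1514

0.15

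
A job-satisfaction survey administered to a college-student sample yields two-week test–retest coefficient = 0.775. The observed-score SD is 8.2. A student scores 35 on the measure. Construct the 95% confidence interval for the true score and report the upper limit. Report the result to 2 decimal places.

SEM = 8.2000 * √(1 − 0.7750) = 8.2000 * √0.2250 ≈ 8.2000 * 0.4743 ≈ 3.8896
1.96 * SEM ≈ 7.6236
Upper limit = 35 + 7.6236 ≈ 42.6236

42.62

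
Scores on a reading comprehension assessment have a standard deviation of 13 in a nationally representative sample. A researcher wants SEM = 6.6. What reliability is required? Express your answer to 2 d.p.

Required reliability = 1 − (SEM/SD)² = 1 − 0.258 ≈ 0.742

0.74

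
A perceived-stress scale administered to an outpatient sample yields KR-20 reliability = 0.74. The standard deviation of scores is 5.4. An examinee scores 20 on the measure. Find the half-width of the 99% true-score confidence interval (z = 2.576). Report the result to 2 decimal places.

7.09

SEM = 5.40000·√(1 − 0.74000) ≃ 2.75347
2.576 · SEM ≃ 7.09294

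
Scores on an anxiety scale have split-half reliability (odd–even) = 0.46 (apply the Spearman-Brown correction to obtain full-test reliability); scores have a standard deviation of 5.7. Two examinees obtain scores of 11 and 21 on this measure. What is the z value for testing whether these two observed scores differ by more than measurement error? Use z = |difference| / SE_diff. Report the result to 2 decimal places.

Spearman-Brown: r = 2(0.46) / (1 + 0.46) = 0.92000 / 1.46000 ≃ 0.63014
SEM = 5.70000 * √(1 − 0.63014) = 5.70000 * √0.36986 ≃ 5.70000 * 0.60816 ≃ 3.46653
SE_diff = SEM * √2 ≃ 3.46653 * 1.41421 ≃ 4.90242
z = 10 / 4.90242 ≃ 2.03981

2.04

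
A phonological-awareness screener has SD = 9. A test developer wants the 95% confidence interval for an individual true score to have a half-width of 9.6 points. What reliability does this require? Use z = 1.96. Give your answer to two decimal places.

Required SEM = 9.6 / 1.96 ≃ 4.8980
r = 1 − (4.8980/9)² ≃ 1 − 0.2962 ≃ 0.7038

0.70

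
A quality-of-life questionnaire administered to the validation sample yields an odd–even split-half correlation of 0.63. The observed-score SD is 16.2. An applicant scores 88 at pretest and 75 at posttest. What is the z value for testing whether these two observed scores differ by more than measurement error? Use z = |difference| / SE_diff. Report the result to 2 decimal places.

1.19

r_full = 2·0.63 / (1 + 0.63) ≈ 0.77301
SEM = 16.20000 · √(1 − 0.77301) = 16.20000 · √0.22699 ≈ 16.20000 · 0.47644 ≈ 7.71831
SE_diff = √2 · SEM ≈ 10.91534
z = 13 / 10.91534 ≈ 1.19098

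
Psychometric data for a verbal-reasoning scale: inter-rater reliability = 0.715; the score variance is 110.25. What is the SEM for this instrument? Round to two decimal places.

σ = 110.25^(1/2) = 10.5000
SEM = 10.5000 * √(1 − 0.7150) = 10.5000 * √0.2850 ≃ 10.5000 * 0.5339 ≃ 5.6055

5.61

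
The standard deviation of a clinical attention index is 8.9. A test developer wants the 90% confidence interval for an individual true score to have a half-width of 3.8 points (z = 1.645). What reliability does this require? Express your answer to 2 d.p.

SEM needed = half-width / z = 3.8/1.645 ≈ 2.310
r = 1 − (SEM / SD)² = 1 − (2.310 / 8.9)² ≈ 1 − 0.067 ≈ 0.933

0.93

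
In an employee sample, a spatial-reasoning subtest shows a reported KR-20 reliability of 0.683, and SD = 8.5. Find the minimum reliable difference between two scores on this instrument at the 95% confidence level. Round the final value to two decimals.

13.27

SEM = 8.50000·√(1 − 0.68300) ≈ 4.78573
Standard error of the difference = 4.78573·√2 ≈ 6.76805
Smallest detectable difference = 1.96·6.76805 ≈ 13.26538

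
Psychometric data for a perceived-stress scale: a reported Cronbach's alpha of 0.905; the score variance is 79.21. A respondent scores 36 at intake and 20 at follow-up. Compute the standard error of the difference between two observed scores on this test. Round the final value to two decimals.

SD = √79.21 ≈ 8.90000
SEM = 8.90000×√(1 − 0.90500) ≈ 2.74316
SE_diff = SEM × √2 ≈ 2.74316 × 1.41421 ≈ 3.87942

3.88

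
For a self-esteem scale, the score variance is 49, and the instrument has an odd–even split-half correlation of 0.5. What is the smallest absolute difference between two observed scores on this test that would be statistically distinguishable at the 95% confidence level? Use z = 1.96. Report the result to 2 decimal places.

11.20

σ = 49^(1/2) = 7.0000
Full-length reliability (Spearman-Brown) = 2(0.5)/(1+0.5) ≈ 0.6667
SEM = 7.0000×√(1 − 0.6667) ≈ 4.0415
SE_diff = SEM × √2 ≈ 4.0415 × 1.4142 ≈ 5.7155
Minimum reliable difference = 1.96 × SE_diff ≈ 1.96 × 5.7155 ≈ 11.2023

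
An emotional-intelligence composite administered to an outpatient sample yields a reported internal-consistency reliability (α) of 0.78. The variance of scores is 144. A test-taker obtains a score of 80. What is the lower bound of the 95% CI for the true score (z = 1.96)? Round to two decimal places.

SD = √144 = 12.000
SEM = 12.000·√(1 − 0.780) ≃ 5.628
Margin = 1.96 · 5.628 ≃ 11.032
Lower limit = 80 − 11.032 ≃ 68.968

68.97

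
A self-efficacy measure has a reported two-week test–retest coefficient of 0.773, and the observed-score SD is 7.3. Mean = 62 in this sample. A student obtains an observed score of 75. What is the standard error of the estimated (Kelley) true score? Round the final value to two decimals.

SE_est = SD * √(r(1 − r)) = 7.3000 * √0.1755 ≃ 7.3000 * 0.4189 ≃ 3.0579

3.06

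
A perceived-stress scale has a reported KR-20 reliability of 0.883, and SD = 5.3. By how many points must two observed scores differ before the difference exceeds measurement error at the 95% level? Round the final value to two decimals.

5.03

SEM = 5.3000 · √(1 − 0.8830) = 5.3000 · √0.1170 ≈ 5.3000 · 0.3421 ≈ 1.8129
Standard error of the difference = 1.8129·√2 ≈ 2.5638
Smallest detectable difference = 1.96·2.5638 ≈ 5.0250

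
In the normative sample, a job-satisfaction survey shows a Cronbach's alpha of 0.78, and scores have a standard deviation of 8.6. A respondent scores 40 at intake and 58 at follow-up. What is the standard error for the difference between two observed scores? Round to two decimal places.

SEM = 8.6000·√(1 − 0.7800) ≃ 4.0338
Standard error of the difference = 4.0338·√2 ≃ 5.7046

5.70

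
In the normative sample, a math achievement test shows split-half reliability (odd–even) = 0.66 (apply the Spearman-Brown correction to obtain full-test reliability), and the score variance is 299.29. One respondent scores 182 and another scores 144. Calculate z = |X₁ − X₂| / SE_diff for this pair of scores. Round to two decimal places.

SD = √299.29 ≃ 17.3000
Spearman-Brown: r = 2(0.66) / (1 + 0.66) = 1.3200 / 1.6600 ≃ 0.7952
The standard error of measurement is 17.3000·√(1 − 0.7952) ≃ 17.3000·0.4526 ≃ 7.8295.
Standard error of the difference = 7.8295·√2 ≃ 11.0725
z = 38 / 11.0725 ≃ 3.4319

3.43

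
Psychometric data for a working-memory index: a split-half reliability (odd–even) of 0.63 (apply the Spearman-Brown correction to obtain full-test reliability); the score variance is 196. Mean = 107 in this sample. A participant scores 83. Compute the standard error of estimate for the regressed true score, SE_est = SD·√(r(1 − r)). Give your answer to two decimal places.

5.86

SD = √196 = 14.000
Full-length reliability (Spearman-Brown) = 2(0.63)/(1+0.63) ≈ 0.773
SE_est = SD * √(r(1 − r)) = 14.000 * √0.175 ≈ 14.000 * 0.419 ≈ 5.864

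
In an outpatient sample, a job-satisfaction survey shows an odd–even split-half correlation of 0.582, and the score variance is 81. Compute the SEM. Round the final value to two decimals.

4.63

SD = √81 ≃ 9.00000
Spearman-Brown: r = 2(0.582) / (1 + 0.582) = 1.16400 / 1.58200 ≃ 0.73578
SEM = 9.00000 * √(1 − 0.73578) = 9.00000 * √0.26422 ≃ 9.00000 * 0.51403 ≃ 4.62623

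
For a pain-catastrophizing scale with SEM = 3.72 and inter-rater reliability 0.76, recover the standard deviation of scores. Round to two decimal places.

σ = SEM·(1 − r)^(−1/2) ≈ 3.72*2.0412 ≈ 7.5934

7.59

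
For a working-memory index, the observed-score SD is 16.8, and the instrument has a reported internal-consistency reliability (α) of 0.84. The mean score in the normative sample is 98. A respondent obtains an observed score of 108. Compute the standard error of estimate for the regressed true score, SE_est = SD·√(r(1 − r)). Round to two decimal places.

6.16

SE_est = 16.8000·√[r(1 − r)] ≈ 6.1590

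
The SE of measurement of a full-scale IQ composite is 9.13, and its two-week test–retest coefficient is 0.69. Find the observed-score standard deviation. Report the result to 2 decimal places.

16.40

SD = 9.13 / √(1 − 0.69) ≈ 16.39796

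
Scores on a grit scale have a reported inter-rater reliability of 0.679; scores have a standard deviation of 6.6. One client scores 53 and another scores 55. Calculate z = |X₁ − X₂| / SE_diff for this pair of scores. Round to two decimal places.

0.38

SEM = 6.6000 * √(1 − 0.6790) = 6.6000 * √0.3210 ≈ 6.6000 * 0.5666 ≈ 3.7394
SE_diff = SEM * √2 ≈ 3.7394 * 1.4142 ≈ 5.2882
z = |53 − 55| / 5.2882 = 2 / 5.2882 ≈ 0.3782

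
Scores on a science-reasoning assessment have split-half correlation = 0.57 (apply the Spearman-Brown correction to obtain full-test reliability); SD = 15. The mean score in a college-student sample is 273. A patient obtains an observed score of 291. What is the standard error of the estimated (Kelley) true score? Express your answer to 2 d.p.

Spearman-Brown: r = 2(0.57) / (1 + 0.57) = 1.140 / 1.570 ≈ 0.726
SE_est = 15.000×√(0.726×0.274) ≈ 6.689

6.69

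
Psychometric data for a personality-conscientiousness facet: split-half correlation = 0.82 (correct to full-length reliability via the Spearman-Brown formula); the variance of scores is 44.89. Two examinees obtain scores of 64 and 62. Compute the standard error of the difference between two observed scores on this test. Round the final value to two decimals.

2.98

SD = √44.89 = 6.7000
r_full = 2·0.82 / (1 + 0.82) ≈ 0.9011
SEM = 6.7000 × √(1 − 0.9011) = 6.7000 × √0.0989 ≈ 6.7000 × 0.3145 ≈ 2.1071
Standard error of the difference = 2.1071·√2 ≈ 2.9798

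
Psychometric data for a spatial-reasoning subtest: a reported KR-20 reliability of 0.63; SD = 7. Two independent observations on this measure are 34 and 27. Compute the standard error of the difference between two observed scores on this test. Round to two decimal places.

6.02

The standard error of measurement is 7.0000*√(1 − 0.6300) ≈ 7.0000*0.6083 ≈ 4.2579.
SE_diff = SEM * √2 ≈ 4.2579 * 1.4142 ≈ 6.0216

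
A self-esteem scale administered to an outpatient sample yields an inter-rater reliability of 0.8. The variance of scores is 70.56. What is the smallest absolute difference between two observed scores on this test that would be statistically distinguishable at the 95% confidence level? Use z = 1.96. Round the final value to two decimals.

10.41

SD = √70.56 = 8.40000
SEM = 8.40000 × √(1 − 0.80000) = 8.40000 × √0.20000 ≈ 8.40000 × 0.44721 ≈ 3.75659
SE_diff = SEM × √2 ≈ 3.75659 × 1.41421 ≈ 5.31263
Smallest detectable difference = 1.96×5.31263 ≈ 10.41275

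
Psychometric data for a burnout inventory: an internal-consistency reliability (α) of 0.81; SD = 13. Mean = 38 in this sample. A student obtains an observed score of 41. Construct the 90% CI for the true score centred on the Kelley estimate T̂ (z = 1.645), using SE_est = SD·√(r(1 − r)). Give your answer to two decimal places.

[32.04, 48.82]

T̂ = 0.81000(41) + 0.19000(38) ≈ 40.43000
SE_est = SD × √(r(1 − r)) = 13.00000 × √0.15390 ≈ 13.00000 × 0.39230 ≈ 5.09991
CI = 40.43000 ± 1.645 × 5.09991 → [32.04065, 48.81935]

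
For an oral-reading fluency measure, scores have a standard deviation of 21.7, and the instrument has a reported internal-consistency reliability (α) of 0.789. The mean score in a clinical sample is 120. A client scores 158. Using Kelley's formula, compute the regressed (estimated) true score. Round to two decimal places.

T̂ = r·X + (1 − r)·M = 0.7890·158 + 0.2110·120 = 124.6620 + 25.3200 ≈ 149.9820

149.98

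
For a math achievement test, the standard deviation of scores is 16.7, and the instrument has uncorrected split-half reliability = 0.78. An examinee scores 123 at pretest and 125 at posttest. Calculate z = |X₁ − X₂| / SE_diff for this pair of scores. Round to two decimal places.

0.24

r_full = 2·0.78 / (1 + 0.78) ≈ 0.8764
The standard error of measurement is 16.7000*√(1 − 0.8764) ≈ 16.7000*0.3516 ≈ 5.8711.
SE_diff = √2 * SEM ≈ 8.3030
z = |123 − 125| / 8.3030 = 2 / 8.3030 ≈ 0.2409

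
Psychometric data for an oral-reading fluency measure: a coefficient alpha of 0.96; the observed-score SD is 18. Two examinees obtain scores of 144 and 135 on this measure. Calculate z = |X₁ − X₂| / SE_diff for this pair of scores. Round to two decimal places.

1.77

SEM = 18.000 · √(1 − 0.960) = 18.000 · √0.040 ≈ 18.000 · 0.200 ≈ 3.600
SE_diff = √2 · SEM ≈ 5.091
z = 9 / 5.091 ≈ 1.768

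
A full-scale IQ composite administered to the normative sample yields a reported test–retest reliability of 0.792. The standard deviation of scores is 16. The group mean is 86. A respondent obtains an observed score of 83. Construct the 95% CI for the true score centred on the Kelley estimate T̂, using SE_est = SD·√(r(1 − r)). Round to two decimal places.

Estimated true score = 0.79200*83 + (1 − 0.79200)*86 ≈ 83.62400
SE_est = SD * √(r(1 − r)) = 16.00000 * √0.16474 ≈ 16.00000 * 0.40588 ≈ 6.49403
CI = 83.62400 ± 1.96 * 6.49403 → [70.89570, 96.35230]

[70.90, 96.35]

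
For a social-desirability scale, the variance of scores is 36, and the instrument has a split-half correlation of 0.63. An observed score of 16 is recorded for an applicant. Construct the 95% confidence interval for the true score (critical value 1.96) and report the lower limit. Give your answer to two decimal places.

SD = √36 = 6.000
r_full = 2·0.63 / (1 + 0.63) ≈ 0.773
SEM = 6.000 × √(1 − 0.773) = 6.000 × √0.227 ≈ 6.000 × 0.476 ≈ 2.859
1.96 × SEM ≈ 5.603
Lower limit = 16 − 5.603 ≈ 10.397

10.40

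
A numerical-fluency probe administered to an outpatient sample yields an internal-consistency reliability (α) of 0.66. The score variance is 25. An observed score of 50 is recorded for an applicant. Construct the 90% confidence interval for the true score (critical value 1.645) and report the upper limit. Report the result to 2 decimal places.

SD = √25 ≃ 5.0000
SEM = 5.0000 × √(1 − 0.6600) = 5.0000 × √0.3400 ≃ 5.0000 × 0.5831 ≃ 2.9155
Margin = 1.645 × 2.9155 ≃ 4.7960
Upper limit = 50 + 4.7960 ≃ 54.7960

54.80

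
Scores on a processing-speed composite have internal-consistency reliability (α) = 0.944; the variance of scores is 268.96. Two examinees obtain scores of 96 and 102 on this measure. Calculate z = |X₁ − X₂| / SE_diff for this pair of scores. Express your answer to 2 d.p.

σ = 268.96^(1/2) = 16.400
SEM = 16.400 * √(1 − 0.944) = 16.400 * √0.056 ≈ 16.400 * 0.237 ≈ 3.881
SE_diff = √2 * SEM ≈ 5.488
z = 6 / 5.488 ≈ 1.093

1.09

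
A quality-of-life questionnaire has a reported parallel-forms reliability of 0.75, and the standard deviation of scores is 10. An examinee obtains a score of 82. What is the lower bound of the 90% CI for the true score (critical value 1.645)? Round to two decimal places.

SEM = 10.0000 × √(1 − 0.7500) = 10.0000 × √0.2500 ≈ 10.0000 × 0.5000 ≈ 5.0000
Margin = 1.645 × 5.0000 ≈ 8.2250
Lower limit = 82 − 8.2250 ≈ 73.7750

73.78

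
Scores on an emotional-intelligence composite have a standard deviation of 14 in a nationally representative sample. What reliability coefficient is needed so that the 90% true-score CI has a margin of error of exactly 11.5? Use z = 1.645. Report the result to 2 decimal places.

0.75

Required SEM = 11.5 / 1.645 ≈ 6.991
r = 1 − (6.991/14)² ≈ 1 − 0.249 ≈ 0.751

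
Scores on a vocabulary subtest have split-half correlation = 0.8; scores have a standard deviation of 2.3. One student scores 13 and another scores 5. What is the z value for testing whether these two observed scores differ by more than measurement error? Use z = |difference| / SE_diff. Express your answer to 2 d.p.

7.38

r_full = 2·0.8 / (1 + 0.8) ≃ 0.8889
SEM = 2.3000 * √(1 − 0.8889) = 2.3000 * √0.1111 ≃ 2.3000 * 0.3333 ≃ 0.7667
Standard error of the difference = 0.7667·√2 ≃ 1.0842
z = |13 − 5| / 1.0842 = 8 / 1.0842 ≃ 7.3785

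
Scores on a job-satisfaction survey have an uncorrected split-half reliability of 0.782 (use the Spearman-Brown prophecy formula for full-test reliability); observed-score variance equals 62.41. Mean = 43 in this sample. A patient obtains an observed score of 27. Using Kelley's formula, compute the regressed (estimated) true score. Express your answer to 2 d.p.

28.96

Full-length reliability (Spearman-Brown) = 2(0.782)/(1+0.782) ≈ 0.8777
T̂ = 0.8777(27) + 0.1223(43) ≈ 28.9574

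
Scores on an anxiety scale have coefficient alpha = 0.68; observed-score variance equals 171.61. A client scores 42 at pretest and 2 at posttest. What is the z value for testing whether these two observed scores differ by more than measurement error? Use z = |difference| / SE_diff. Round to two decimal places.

3.82

SD = √171.61 = 13.10000
SEM = 13.10000 · √(1 − 0.68000) = 13.10000 · √0.32000 ≈ 13.10000 · 0.56569 ≈ 7.41048
SE_diff = SEM · √2 ≈ 7.41048 · 1.41421 ≈ 10.48000
z = 40 / 10.48000 ≈ 3.81679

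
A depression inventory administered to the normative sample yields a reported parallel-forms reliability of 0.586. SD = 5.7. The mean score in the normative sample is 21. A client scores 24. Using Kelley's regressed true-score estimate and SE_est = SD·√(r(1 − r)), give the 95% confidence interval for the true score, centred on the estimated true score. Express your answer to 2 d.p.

[17.26, 28.26]

T̂ = 0.586(24) + 0.414(21) ≈ 22.758
SE_est = SD × √(r(1 − r)) = 5.700 × √0.243 ≈ 5.700 × 0.493 ≈ 2.808
CI = 22.758 ± 1.96 × 2.808 → [17.255, 28.261]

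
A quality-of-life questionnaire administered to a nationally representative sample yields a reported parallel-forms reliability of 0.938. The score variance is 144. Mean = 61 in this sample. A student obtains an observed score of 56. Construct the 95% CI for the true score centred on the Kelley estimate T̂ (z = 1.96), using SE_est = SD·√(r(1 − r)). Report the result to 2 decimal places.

σ = 144^(1/2) = 12.000
T̂ = 0.938(56) + 0.062(61) ≃ 56.310
SE_est = 12.000·√[r(1 − r)] ≃ 2.894
CI = 56.310 ± 1.96 · 2.894 → [50.638, 61.982]

[50.64, 61.98]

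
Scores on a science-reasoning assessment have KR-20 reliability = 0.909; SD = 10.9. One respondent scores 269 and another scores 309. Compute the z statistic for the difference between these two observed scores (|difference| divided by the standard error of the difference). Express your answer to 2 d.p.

8.60

SEM = 10.90000×√(1 − 0.90900) ≈ 3.28812
SE_diff = √2 × SEM ≈ 4.65010
z = 40 / 4.65010 ≈ 8.60197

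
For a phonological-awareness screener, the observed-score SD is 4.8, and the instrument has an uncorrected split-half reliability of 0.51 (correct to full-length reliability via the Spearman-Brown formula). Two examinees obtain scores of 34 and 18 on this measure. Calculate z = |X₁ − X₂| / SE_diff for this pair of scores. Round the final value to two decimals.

4.14

Spearman-Brown: r = 2(0.51) / (1 + 0.51) = 1.0200 / 1.5100 ≈ 0.6755
The standard error of measurement is 4.8000·√(1 − 0.6755) ≈ 4.8000·0.5697 ≈ 2.7343.
Standard error of the difference = 2.7343·√2 ≈ 3.8669
z = |34 − 18| / 3.8669 = 16 / 3.8669 ≈ 4.1377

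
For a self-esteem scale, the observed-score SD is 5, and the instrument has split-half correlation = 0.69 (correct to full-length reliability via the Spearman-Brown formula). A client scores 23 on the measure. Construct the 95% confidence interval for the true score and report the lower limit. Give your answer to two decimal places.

Full-length reliability (Spearman-Brown) = 2(0.69)/(1+0.69) ≃ 0.8166
SEM = 5.0000×√(1 − 0.8166) ≃ 2.1414
1.96 × SEM ≃ 4.1972
Lower bound: 23 − 4.1972 = 18.8028

18.80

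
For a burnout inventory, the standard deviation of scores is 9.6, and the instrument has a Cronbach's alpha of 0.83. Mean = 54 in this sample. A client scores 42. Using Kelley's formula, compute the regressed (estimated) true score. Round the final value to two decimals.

44.04

Estimated true score = 0.8300×42 + (1 − 0.8300)×54 ≈ 44.0400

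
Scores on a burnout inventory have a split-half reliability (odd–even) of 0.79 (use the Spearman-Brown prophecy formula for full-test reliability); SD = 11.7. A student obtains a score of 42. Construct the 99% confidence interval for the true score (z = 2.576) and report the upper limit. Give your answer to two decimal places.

52.32

Spearman-Brown: r = 2(0.79) / (1 + 0.79) = 1.580 / 1.790 ≈ 0.883
SEM = 11.700*√(1 − 0.883) ≈ 4.007
2.576 * SEM ≈ 10.323
Upper limit = 42 + 10.323 ≈ 52.323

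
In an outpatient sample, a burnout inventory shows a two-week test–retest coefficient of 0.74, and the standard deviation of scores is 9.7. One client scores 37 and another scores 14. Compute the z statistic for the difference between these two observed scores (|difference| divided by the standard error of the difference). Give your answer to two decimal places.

SEM = 9.700 × √(1 − 0.740) = 9.700 × √0.260 ≃ 9.700 × 0.510 ≃ 4.946
Standard error of the difference = 4.946·√2 ≃ 6.995
z = 23 / 6.995 ≃ 3.288

3.29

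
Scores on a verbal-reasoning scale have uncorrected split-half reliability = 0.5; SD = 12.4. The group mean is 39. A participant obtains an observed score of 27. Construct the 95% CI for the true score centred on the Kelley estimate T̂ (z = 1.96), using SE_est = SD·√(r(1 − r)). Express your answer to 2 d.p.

[19.54, 42.46]

r_full = 2·0.5 / (1 + 0.5) ≈ 0.6667
T̂ = 0.6667(27) + 0.3333(39) ≈ 31.0000
SE_est = 12.4000*√(0.6667*0.3333) ≈ 5.8454
95% CI: 31.0000 ± 11.4570 ≈ (19.5430, 42.4570)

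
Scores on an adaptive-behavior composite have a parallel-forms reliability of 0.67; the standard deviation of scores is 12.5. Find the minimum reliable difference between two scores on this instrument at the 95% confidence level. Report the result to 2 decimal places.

19.90

The standard error of measurement is 12.5000*√(1 − 0.6700) ≈ 12.5000*0.5745 ≈ 7.1807.
Standard error of the difference = 7.1807·√2 ≈ 10.1550
Minimum reliable difference = 1.96 * SE_diff ≈ 1.96 * 10.1550 ≈ 19.9039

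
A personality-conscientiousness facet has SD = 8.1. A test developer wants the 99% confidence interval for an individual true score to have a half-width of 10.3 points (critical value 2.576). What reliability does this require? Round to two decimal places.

0.76

Required SEM = 10.3 / 2.576 ≈ 3.99845
r = 1 − (3.99845/8.1)² ≈ 1 − 0.24368 ≈ 0.75632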